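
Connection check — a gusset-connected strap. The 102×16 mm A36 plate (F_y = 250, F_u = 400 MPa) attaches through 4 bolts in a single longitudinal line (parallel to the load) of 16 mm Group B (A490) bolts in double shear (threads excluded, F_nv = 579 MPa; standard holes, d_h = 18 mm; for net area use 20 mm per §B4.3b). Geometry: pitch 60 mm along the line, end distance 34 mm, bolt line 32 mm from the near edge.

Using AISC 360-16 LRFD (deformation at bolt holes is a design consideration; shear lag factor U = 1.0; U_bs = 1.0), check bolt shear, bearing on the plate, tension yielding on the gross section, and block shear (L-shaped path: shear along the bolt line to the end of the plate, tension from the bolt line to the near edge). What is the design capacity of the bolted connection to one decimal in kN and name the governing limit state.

367.2 kN (gross-section yield governs)

Bolt shear: A_b = π(16)²/4 = 201.06 mm². φR_n = 0.75 × 579 × 201.06 × 4 × 2 = 698.5 kN.
Bearing (16 mm plate, F_u = 400 MPa): end bolts L_c = 34 − 18/2 = 25, R_n = min(1.2×25×16×400, 2.4×16×16×400) = 192 kN/bolt; interior L_c = 60 − 18 = 42, R_n = 245.76 kN/bolt. φR_n = 0.75 × (1×192 + 3×245.76) = 697.0 kN.
Tension yield (gross): A_g = 102×16 = 1632 mm². φR_n = 0.90 × 250 × 1632 = 367.2 kN.
Block shear: shear path 1×[34+3×60] = 1×214 mm, A_gv = 3424, A_nv = 1×(214 − 3.5×20)×16 = 2304 mm²; tension to near edge: (32 − 0.5×20)×16 = 352 mm². R_n = min(0.6×400×2304, 0.6×250×3424) + 1.0×400×352 = min(552.96, 513.6) + 140.8 = 654.4 kN. φR_n = 0.75 × 654.4 = 490.8 kN.
Governing: min(698.5, 697.0, 367.2, 490.8) = 367.2 kN → gross-section yield.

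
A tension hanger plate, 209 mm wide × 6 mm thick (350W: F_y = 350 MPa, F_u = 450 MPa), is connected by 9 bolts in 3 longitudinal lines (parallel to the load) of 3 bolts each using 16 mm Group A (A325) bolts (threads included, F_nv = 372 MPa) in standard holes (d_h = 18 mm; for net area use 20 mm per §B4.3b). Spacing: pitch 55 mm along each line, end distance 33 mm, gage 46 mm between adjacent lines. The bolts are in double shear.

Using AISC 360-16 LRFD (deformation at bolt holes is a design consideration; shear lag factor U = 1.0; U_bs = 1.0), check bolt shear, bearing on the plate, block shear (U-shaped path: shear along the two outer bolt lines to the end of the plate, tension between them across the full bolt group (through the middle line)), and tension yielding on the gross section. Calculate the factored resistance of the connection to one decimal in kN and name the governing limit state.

Bolt shear: A_b = π(16)²/4 = 201.06 mm². φR_n = 0.75 × 372 × 201.06 × 9 × 2 = 1009.7 kN.
Bearing (6 mm plate, F_u = 450 MPa): end bolts L_c = 33 − 18/2 = 24, R_n = min(1.2×24×6×450, 2.4×16×6×450) = 77.76 kN/bolt; interior L_c = 55 − 18 = 37, R_n = 103.68 kN/bolt. φR_n = 0.75 × (3×77.76 + 6×103.68) = 641.5 kN.
Block shear: shear path 2×[33+2×55] = 2×143 mm, A_gv = 1716, A_nv = 2×(143 − 2.5×20)×6 = 1116 mm²; tension across gage: (92 − 2×20)×6 = 312 mm². R_n = min(0.6×450×1116, 0.6×350×1716) + 1.0×450×312 = min(301.32, 360.36) + 140.4 = 441.72 kN. φR_n = 0.75 × 441.72 = 331.3 kN.
Tension yield (gross): A_g = 209×6 = 1254 mm². φR_n = 0.90 × 350 × 1254 = 395.0 kN.
Governing: min(1009.7, 641.5, 331.3, 395.0) = 331.3 kN → block shear.

331.3 kN (block shear governs)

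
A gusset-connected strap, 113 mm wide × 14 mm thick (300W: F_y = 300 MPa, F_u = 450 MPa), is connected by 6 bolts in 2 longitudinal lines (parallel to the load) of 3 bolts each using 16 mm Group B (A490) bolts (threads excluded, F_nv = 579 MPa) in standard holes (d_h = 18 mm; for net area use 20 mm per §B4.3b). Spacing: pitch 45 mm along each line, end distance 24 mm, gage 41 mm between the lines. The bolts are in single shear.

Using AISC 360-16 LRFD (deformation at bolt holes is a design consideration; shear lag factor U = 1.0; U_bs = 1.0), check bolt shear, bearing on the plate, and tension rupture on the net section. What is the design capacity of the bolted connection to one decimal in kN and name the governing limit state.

344.9 kN (net-section rupture governs)

Bolt shear: A_b = π(16)²/4 = 201.06 mm². φR_n = 0.75 × 579 × 201.06 × 6 × 1 = 523.9 kN.
Bearing (14 mm plate, F_u = 450 MPa): end bolts L_c = 24 − 18/2 = 15, R_n = min(1.2×15×14×450, 2.4×16×14×450) = 113.4 kN/bolt; interior L_c = 45 − 18 = 27, R_n = 204.12 kN/bolt. φR_n = 0.75 × (2×113.4 + 4×204.12) = 782.5 kN.
Tension rupture (net): A_n = (113 − 2×20)×14 = 1022 mm² (U = 1.0, A_e = A_n). φR_n = 0.75 × 450 × 1022 = 344.9 kN.
Governing: min(523.9, 782.5, 344.9) = 344.9 kN → net-section rupture.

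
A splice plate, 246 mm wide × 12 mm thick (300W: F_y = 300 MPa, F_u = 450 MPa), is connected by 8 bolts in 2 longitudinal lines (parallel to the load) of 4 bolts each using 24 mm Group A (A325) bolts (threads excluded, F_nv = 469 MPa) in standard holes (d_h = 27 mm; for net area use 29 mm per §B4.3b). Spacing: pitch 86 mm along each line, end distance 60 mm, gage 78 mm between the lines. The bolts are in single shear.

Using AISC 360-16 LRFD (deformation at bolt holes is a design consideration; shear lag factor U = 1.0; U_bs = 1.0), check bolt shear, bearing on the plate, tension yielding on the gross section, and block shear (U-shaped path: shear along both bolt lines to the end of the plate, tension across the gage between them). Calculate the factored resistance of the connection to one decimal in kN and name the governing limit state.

Bolt shear: A_b = π(24)²/4 = 452.39 mm². φR_n = 0.75 × 469 × 452.39 × 8 × 1 = 1273.0 kN.
Bearing (12 mm plate, F_u = 450 MPa): end bolts L_c = 60 − 27/2 = 46.5, R_n = min(1.2×46.5×12×450, 2.4×24×12×450) = 301.32 kN/bolt; interior L_c = 86 − 27 = 59, R_n = 311.04 kN/bolt. φR_n = 0.75 × (2×301.32 + 6×311.04) = 1851.7 kN.
Tension yield (gross): A_g = 246×12 = 2952 mm². φR_n = 0.90 × 300 × 2952 = 797.0 kN.
Block shear: shear path 2×[60+3×86] = 2×318 mm, A_gv = 7632, A_nv = 2×(318 − 3.5×29)×12 = 5196 mm²; tension across gage: (78 − 1×29)×12 = 588 mm². R_n = min(0.6×450×5196, 0.6×300×7632) + 1.0×450×588 = min(1402.9, 1373.8) + 264.6 = 1638.4 kN. φR_n = 0.75 × 1638.4 = 1228.8 kN.
Governing: min(1273.0, 1851.7, 797.0, 1228.8) = 797.0 kN → gross-section yield.

797.0 kN (gross-section yield governs)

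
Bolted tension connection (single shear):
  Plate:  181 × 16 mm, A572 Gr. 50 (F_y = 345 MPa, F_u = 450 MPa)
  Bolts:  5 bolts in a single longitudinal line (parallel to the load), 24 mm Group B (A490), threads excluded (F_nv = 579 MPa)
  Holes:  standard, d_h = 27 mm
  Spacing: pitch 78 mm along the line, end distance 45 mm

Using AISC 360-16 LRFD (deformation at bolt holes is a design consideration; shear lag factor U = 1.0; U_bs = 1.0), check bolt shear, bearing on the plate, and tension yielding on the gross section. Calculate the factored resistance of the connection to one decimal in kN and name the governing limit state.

899.2 kN (gross-section yield governs)

Bolt shear: A_b = π(24)²/4 = 452.39 mm². φR_n = 0.75 × 579 × 452.39 × 5 × 1 = 982.3 kN.
Bearing (16 mm plate, F_u = 450 MPa): end bolts L_c = 45 − 27/2 = 31.5, R_n = min(1.2×31.5×16×450, 2.4×24×16×450) = 272.16 kN/bolt; interior L_c = 78 − 27 = 51, R_n = 414.72 kN/bolt. φR_n = 0.75 × (1×272.16 + 4×414.72) = 1448.3 kN.
Tension yield (gross): A_g = 181×16 = 2896 mm². φR_n = 0.90 × 345 × 2896 = 899.2 kN.
Governing: min(982.3, 1448.3, 899.2) = 899.2 kN → gross-section yield.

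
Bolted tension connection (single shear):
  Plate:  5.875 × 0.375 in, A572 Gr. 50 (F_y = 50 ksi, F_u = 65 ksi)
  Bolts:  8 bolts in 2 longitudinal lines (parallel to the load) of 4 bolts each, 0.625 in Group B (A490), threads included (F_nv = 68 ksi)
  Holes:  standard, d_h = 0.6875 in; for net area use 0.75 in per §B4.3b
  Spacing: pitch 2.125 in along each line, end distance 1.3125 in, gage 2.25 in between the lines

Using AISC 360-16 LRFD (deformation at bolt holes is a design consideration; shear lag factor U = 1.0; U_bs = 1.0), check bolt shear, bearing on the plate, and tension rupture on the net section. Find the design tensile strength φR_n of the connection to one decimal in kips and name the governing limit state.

80.0 kips (net-section rupture governs)

Bolt shear: A_b = π(0.625)²/4 = 0.3068 in². φR_n = 0.75 × 68 × 0.3068 × 8 × 1 = 125.2 kips.
Bearing (0.375 in plate, F_u = 65 ksi): end bolts L_c = 1.3125 − 0.6875/2 = 0.96875, R_n = min(1.2×0.96875×0.375×65, 2.4×0.625×0.375×65) = 28.336 kips/bolt; interior L_c = 2.125 − 0.6875 = 1.4375, R_n = 36.563 kips/bolt. φR_n = 0.75 × (2×28.336 + 6×36.563) = 207.0 kips.
Tension rupture (net): A_n = (5.875 − 2×0.75)×0.375 = 1.6406 in² (U = 1.0, A_e = A_n). φR_n = 0.75 × 65 × 1.6406 = 80.0 kips.
Governing: min(125.2, 207.0, 80.0) = 80.0 kips → net-section rupture.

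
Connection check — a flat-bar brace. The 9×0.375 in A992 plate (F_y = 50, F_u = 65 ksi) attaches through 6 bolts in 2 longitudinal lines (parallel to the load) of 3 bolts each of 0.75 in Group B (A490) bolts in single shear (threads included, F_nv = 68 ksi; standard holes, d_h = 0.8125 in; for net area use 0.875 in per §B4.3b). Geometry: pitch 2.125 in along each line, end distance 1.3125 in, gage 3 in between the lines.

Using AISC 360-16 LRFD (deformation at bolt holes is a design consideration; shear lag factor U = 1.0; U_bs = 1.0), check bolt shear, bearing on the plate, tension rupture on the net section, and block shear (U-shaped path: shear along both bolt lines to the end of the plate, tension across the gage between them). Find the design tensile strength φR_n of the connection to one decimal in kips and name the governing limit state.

Bolt shear: A_b = π(0.75)²/4 = 0.44179 in². φR_n = 0.75 × 68 × 0.44179 × 6 × 1 = 135.2 kips.
Bearing (0.375 in plate, F_u = 65 ksi): end bolts L_c = 1.3125 − 0.8125/2 = 0.90625, R_n = min(1.2×0.90625×0.375×65, 2.4×0.75×0.375×65) = 26.508 kips/bolt; interior L_c = 2.125 − 0.8125 = 1.3125, R_n = 38.391 kips/bolt. φR_n = 0.75 × (2×26.508 + 4×38.391) = 154.9 kips.
Tension rupture (net): A_n = (9 − 2×0.875)×0.375 = 2.7188 in² (U = 1.0, A_e = A_n). φR_n = 0.75 × 65 × 2.7188 = 132.5 kips.
Block shear: shear path 2×[1.3125+2×2.125] = 2×5.5625 in, A_gv = 4.1719, A_nv = 2×(5.5625 − 2.5×0.875)×0.375 = 2.5313 in²; tension across gage: (3 − 1×0.875)×0.375 = 0.79688 in². R_n = min(0.6×65×2.5313, 0.6×50×4.1719) + 1.0×65×0.79688 = min(98.721, 125.16) + 51.797 = 150.52 kips. φR_n = 0.75 × 150.52 = 112.9 kips.
Governing: min(135.2, 154.9, 132.5, 112.9) = 112.9 kips → block shear.

112.9 kips (block shear governs)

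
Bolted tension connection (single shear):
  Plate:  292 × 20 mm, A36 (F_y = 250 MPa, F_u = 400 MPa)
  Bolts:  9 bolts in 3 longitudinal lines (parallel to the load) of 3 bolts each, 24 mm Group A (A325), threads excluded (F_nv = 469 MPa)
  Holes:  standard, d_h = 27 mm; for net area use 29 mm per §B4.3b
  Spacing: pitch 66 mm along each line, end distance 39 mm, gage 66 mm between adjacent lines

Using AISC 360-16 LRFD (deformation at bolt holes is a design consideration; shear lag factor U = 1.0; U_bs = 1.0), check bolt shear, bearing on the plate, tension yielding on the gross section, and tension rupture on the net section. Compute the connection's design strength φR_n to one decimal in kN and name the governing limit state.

1230.0 kN (net-section rupture governs)

Bolt shear: A_b = π(24)²/4 = 452.39 mm². φR_n = 0.75 × 469 × 452.39 × 9 × 1 = 1432.2 kN.
Bearing (20 mm plate, F_u = 400 MPa): end bolts L_c = 39 − 27/2 = 25.5, R_n = min(1.2×25.5×20×400, 2.4×24×20×400) = 244.8 kN/bolt; interior L_c = 66 − 27 = 39, R_n = 374.4 kN/bolt. φR_n = 0.75 × (3×244.8 + 6×374.4) = 2235.6 kN.
Tension yield (gross): A_g = 292×20 = 5840 mm². φR_n = 0.90 × 250 × 5840 = 1314.0 kN.
Tension rupture (net): A_n = (292 − 3×29)×20 = 4100 mm² (U = 1.0, A_e = A_n). φR_n = 0.75 × 400 × 4100 = 1230.0 kN.
Governing: min(1432.2, 2235.6, 1314.0, 1230.0) = 1230.0 kN → net-section rupture.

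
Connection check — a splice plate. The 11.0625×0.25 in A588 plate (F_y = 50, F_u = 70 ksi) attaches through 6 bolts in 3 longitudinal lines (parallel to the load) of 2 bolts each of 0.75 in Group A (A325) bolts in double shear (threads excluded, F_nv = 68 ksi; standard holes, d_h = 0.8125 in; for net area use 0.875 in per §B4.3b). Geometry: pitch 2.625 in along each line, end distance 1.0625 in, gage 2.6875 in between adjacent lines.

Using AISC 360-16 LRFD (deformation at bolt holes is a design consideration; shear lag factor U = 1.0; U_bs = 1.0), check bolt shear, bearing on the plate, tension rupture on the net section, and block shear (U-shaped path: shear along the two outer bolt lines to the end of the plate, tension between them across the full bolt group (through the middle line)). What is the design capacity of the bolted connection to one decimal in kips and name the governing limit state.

Bolt shear: A_b = π(0.75)²/4 = 0.44179 in². φR_n = 0.75 × 68 × 0.44179 × 6 × 2 = 270.4 kips.
Bearing (0.25 in plate, F_u = 70 ksi): end bolts L_c = 1.0625 − 0.8125/2 = 0.65625, R_n = min(1.2×0.65625×0.25×70, 2.4×0.75×0.25×70) = 13.781 kips/bolt; interior L_c = 2.625 − 0.8125 = 1.8125, R_n = 31.5 kips/bolt. φR_n = 0.75 × (3×13.781 + 3×31.5) = 101.9 kips.
Tension rupture (net): A_n = (11.0625 − 3×0.875)×0.25 = 2.1094 in² (U = 1.0, A_e = A_n). φR_n = 0.75 × 70 × 2.1094 = 110.7 kips.
Block shear: shear path 2×[1.0625+1×2.625] = 2×3.6875 in, A_gv = 1.8438, A_nv = 2×(3.6875 − 1.5×0.875)×0.25 = 1.1875 in²; tension across gage: (5.375 − 2×0.875)×0.25 = 0.90625 in². R_n = min(0.6×70×1.1875, 0.6×50×1.8438) + 1.0×70×0.90625 = min(49.875, 55.314) + 63.438 = 113.31 kips. φR_n = 0.75 × 113.31 = 85.0 kips.
Governing: min(270.4, 101.9, 110.7, 85.0) = 85.0 kips → block shear.

85.0 kips (block shear governs)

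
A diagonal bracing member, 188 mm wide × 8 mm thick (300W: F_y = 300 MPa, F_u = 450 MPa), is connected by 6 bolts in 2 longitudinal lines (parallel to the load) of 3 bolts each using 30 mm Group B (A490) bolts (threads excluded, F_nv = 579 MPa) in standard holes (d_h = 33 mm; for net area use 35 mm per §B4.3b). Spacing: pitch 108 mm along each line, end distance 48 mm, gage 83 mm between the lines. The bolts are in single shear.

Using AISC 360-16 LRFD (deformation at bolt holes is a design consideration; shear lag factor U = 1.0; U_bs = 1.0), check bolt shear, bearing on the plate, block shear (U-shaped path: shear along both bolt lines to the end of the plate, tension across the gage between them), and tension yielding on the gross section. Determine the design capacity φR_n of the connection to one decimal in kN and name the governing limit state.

Bolt shear: A_b = π(30)²/4 = 706.86 mm². φR_n = 0.75 × 579 × 706.86 × 6 × 1 = 1841.7 kN.
Bearing (8 mm plate, F_u = 450 MPa): end bolts L_c = 48 − 33/2 = 31.5, R_n = min(1.2×31.5×8×450, 2.4×30×8×450) = 136.08 kN/bolt; interior L_c = 108 − 33 = 75, R_n = 259.2 kN/bolt. φR_n = 0.75 × (2×136.08 + 4×259.2) = 981.7 kN.
Block shear: shear path 2×[48+2×108] = 2×264 mm, A_gv = 4224, A_nv = 2×(264 − 2.5×35)×8 = 2824 mm²; tension across gage: (83 − 1×35)×8 = 384 mm². R_n = min(0.6×450×2824, 0.6×300×4224) + 1.0×450×384 = min(762.48, 760.32) + 172.8 = 933.12 kN. φR_n = 0.75 × 933.12 = 699.8 kN.
Tension yield (gross): A_g = 188×8 = 1504 mm². φR_n = 0.90 × 300 × 1504 = 406.1 kN.
Governing: min(1841.7, 981.7, 699.8, 406.1) = 406.1 kN → gross-section yield.

406.1 kN (gross-section yield governs)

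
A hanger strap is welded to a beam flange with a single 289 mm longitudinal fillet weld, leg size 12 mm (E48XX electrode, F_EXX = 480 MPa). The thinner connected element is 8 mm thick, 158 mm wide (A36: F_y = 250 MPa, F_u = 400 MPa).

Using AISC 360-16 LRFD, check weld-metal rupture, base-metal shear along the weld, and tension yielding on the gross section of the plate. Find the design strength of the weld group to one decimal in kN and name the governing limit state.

284.4 kN (gross-section yield governs)

Weld metal: throat = 0.707×12 = 8.484 mm, L = 289 mm. φR_n = 0.75 × 0.6 × 480 × 8.484 × 289 = 529.6 kN.
Base metal shear (8 mm plate): yield φR_n = 1.0×0.6×250×8×289 = 346.8 kN; rupture φR_n = 0.75×0.6×400×8×289 = 416.2 kN; take 346.8 kN (yield).
Tension yield (gross): A_g = 158×8 = 1264 mm². φR_n = 0.90 × 250 × 1264 = 284.4 kN.
Governing: min(529.6, 346.8, 284.4) = 284.4 kN → gross-section yield.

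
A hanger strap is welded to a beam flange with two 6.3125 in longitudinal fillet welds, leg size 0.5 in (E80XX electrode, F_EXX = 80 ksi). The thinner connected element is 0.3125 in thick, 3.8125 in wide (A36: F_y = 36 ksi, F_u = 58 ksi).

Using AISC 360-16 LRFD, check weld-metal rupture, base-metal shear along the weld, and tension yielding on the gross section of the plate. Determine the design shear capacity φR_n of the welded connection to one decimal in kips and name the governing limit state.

Weld metal: throat = 0.707×0.5 = 0.3535 in, L = 2×6.3125 = 12.625 in. φR_n = 0.75 × 0.6 × 80 × 0.3535 × 12.625 = 160.7 kips.
Base metal shear (0.3125 in plate): yield φR_n = 1.0×0.6×36×0.3125×12.625 = 85.2 kips; rupture φR_n = 0.75×0.6×58×0.3125×12.625 = 103.0 kips; take 85.2 kips (yield).
Tension yield (gross): A_g = 3.8125×0.3125 = 1.1914 in². φR_n = 0.90 × 36 × 1.1914 = 38.6 kips.
Governing: min(160.7, 85.2, 38.6) = 38.6 kips → gross-section yield.

38.6 kips (gross-section yield governs)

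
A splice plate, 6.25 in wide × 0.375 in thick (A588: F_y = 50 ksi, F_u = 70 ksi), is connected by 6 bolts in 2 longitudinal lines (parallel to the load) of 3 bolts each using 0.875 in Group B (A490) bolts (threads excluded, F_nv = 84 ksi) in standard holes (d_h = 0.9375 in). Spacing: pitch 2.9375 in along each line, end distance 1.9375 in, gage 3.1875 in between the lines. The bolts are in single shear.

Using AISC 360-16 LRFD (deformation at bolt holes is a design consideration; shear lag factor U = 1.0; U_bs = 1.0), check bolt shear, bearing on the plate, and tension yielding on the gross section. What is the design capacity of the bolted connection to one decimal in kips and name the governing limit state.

105.5 kips (gross-section yield governs)

Bolt shear: A_b = π(0.875)²/4 = 0.60132 in². φR_n = 0.75 × 84 × 0.60132 × 6 × 1 = 227.3 kips.
Bearing (0.375 in plate, F_u = 70 ksi): end bolts L_c = 1.9375 − 0.9375/2 = 1.46875, R_n = min(1.2×1.46875×0.375×70, 2.4×0.875×0.375×70) = 46.266 kips/bolt; interior L_c = 2.9375 − 0.9375 = 2, R_n = 55.125 kips/bolt. φR_n = 0.75 × (2×46.266 + 4×55.125) = 234.8 kips.
Tension yield (gross): A_g = 6.25×0.375 = 2.3438 in². φR_n = 0.90 × 50 × 2.3438 = 105.5 kips.
Governing: min(227.3, 234.8, 105.5) = 105.5 kips → gross-section yield.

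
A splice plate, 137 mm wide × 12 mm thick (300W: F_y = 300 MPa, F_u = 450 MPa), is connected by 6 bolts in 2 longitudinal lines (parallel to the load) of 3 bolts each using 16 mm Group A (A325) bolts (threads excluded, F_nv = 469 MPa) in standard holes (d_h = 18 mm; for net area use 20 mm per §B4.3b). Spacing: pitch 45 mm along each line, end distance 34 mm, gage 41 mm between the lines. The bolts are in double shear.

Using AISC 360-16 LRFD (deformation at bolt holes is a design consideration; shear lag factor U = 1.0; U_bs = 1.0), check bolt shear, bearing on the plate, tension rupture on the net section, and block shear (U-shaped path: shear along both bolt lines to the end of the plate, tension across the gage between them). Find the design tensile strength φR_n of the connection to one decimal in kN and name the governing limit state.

Bolt shear: A_b = π(16)²/4 = 201.06 mm². φR_n = 0.75 × 469 × 201.06 × 6 × 2 = 848.7 kN.
Bearing (12 mm plate, F_u = 450 MPa): end bolts L_c = 34 − 18/2 = 25, R_n = min(1.2×25×12×450, 2.4×16×12×450) = 162 kN/bolt; interior L_c = 45 − 18 = 27, R_n = 174.96 kN/bolt. φR_n = 0.75 × (2×162 + 4×174.96) = 767.9 kN.
Tension rupture (net): A_n = (137 − 2×20)×12 = 1164 mm² (U = 1.0, A_e = A_n). φR_n = 0.75 × 450 × 1164 = 392.9 kN.
Block shear: shear path 2×[34+2×45] = 2×124 mm, A_gv = 2976, A_nv = 2×(124 − 2.5×20)×12 = 1776 mm²; tension across gage: (41 − 1×20)×12 = 252 mm². R_n = min(0.6×450×1776, 0.6×300×2976) + 1.0×450×252 = min(479.52, 535.68) + 113.4 = 592.92 kN. φR_n = 0.75 × 592.92 = 444.7 kN.
Governing: min(848.7, 767.9, 392.9, 444.7) = 392.9 kN → net-section rupture.

392.9 kN (net-section rupture governs)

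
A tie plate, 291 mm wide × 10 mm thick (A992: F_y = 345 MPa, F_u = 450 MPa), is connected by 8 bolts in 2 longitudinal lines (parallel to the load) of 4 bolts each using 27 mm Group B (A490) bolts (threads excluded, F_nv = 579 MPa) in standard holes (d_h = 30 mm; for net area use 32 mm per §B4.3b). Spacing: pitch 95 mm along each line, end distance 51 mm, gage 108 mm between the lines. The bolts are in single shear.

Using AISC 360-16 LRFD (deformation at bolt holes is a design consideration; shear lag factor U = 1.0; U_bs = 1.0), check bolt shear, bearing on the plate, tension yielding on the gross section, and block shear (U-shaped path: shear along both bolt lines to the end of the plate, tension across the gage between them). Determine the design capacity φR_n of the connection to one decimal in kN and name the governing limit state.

903.6 kN (gross-section yield governs)

Bolt shear: A_b = π(27)²/4 = 572.56 mm². φR_n = 0.75 × 579 × 572.56 × 8 × 1 = 1989.1 kN.
Bearing (10 mm plate, F_u = 450 MPa): end bolts L_c = 51 − 30/2 = 36, R_n = min(1.2×36×10×450, 2.4×27×10×450) = 194.4 kN/bolt; interior L_c = 95 − 30 = 65, R_n = 291.6 kN/bolt. φR_n = 0.75 × (2×194.4 + 6×291.6) = 1603.8 kN.
Tension yield (gross): A_g = 291×10 = 2910 mm². φR_n = 0.90 × 345 × 2910 = 903.6 kN.
Block shear: shear path 2×[51+3×95] = 2×336 mm, A_gv = 6720, A_nv = 2×(336 − 3.5×32)×10 = 4480 mm²; tension across gage: (108 − 1×32)×10 = 760 mm². R_n = min(0.6×450×4480, 0.6×345×6720) + 1.0×450×760 = min(1209.6, 1391) + 342 = 1551.6 kN. φR_n = 0.75 × 1551.6 = 1163.7 kN.
Governing: min(1989.1, 1603.8, 903.6, 1163.7) = 903.6 kN → gross-section yield.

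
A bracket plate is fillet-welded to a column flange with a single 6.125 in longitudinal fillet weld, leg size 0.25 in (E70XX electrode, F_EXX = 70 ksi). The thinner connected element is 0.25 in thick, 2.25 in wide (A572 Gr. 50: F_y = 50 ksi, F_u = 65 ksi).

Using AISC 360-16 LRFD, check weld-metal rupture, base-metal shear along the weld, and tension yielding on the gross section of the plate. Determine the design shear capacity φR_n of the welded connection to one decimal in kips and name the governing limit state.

Weld metal: throat = 0.707×0.25 = 0.17675 in, L = 6.125 in. φR_n = 0.75 × 0.6 × 70 × 0.17675 × 6.125 = 34.1 kips.
Base metal shear (0.25 in plate): yield φR_n = 1.0×0.6×50×0.25×6.125 = 45.9 kips; rupture φR_n = 0.75×0.6×65×0.25×6.125 = 44.8 kips; take 44.8 kips (rupture).
Tension yield (gross): A_g = 2.25×0.25 = 0.5625 in². φR_n = 0.90 × 50 × 0.5625 = 25.3 kips.
Governing: min(34.1, 44.8, 25.3) = 25.3 kips → gross-section yield.

25.3 kips (gross-section yield governs)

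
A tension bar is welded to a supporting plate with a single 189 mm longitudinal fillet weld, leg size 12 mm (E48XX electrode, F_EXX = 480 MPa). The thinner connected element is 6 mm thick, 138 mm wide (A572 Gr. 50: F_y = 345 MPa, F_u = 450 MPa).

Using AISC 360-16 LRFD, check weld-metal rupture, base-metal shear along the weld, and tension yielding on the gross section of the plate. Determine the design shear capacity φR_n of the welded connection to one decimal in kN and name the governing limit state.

Weld metal: throat = 0.707×12 = 8.484 mm, L = 189 mm. φR_n = 0.75 × 0.6 × 480 × 8.484 × 189 = 346.4 kN.
Base metal shear (6 mm plate): yield φR_n = 1.0×0.6×345×6×189 = 234.7 kN; rupture φR_n = 0.75×0.6×450×6×189 = 229.6 kN; take 229.6 kN (rupture).
Tension yield (gross): A_g = 138×6 = 828 mm². φR_n = 0.90 × 345 × 828 = 257.1 kN.
Governing: min(346.4, 229.6, 257.1) = 229.6 kN → base-metal shear.

229.6 kN (base-metal shear governs)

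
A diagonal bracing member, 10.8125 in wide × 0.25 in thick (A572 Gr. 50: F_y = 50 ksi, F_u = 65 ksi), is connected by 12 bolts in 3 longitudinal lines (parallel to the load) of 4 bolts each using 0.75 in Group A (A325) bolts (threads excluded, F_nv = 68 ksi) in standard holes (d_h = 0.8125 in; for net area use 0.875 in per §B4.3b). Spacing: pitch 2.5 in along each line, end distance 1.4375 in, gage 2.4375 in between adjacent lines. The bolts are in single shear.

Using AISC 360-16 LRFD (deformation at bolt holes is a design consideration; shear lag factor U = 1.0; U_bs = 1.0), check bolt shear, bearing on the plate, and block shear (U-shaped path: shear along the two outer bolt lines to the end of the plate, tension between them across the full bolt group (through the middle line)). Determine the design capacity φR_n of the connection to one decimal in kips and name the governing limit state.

Bolt shear: A_b = π(0.75)²/4 = 0.44179 in². φR_n = 0.75 × 68 × 0.44179 × 12 × 1 = 270.4 kips.
Bearing (0.25 in plate, F_u = 65 ksi): end bolts L_c = 1.4375 − 0.8125/2 = 1.03125, R_n = min(1.2×1.03125×0.25×65, 2.4×0.75×0.25×65) = 20.109 kips/bolt; interior L_c = 2.5 − 0.8125 = 1.6875, R_n = 29.25 kips/bolt. φR_n = 0.75 × (3×20.109 + 9×29.25) = 242.7 kips.
Block shear: shear path 2×[1.4375+3×2.5] = 2×8.9375 in, A_gv = 4.4688, A_nv = 2×(8.9375 − 3.5×0.875)×0.25 = 2.9375 in²; tension across gage: (4.875 − 2×0.875)×0.25 = 0.78125 in². R_n = min(0.6×65×2.9375, 0.6×50×4.4688) + 1.0×65×0.78125 = min(114.56, 134.06) + 50.781 = 165.34 kips. φR_n = 0.75 × 165.34 = 124.0 kips.
Governing: min(270.4, 242.7, 124.0) = 124.0 kips → block shear.

124.0 kips (block shear governs)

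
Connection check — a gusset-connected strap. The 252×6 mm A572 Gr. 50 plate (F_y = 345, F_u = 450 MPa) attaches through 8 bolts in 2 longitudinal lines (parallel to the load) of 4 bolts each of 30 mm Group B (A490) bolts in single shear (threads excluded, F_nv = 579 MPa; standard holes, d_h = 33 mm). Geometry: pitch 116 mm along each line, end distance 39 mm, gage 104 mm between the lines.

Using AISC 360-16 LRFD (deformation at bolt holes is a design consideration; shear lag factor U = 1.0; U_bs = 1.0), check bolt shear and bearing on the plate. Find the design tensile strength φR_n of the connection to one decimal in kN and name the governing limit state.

Bolt shear: A_b = π(30)²/4 = 706.86 mm². φR_n = 0.75 × 579 × 706.86 × 8 × 1 = 2455.6 kN.
Bearing (6 mm plate, F_u = 450 MPa): end bolts L_c = 39 − 33/2 = 22.5, R_n = min(1.2×22.5×6×450, 2.4×30×6×450) = 72.9 kN/bolt; interior L_c = 116 − 33 = 83, R_n = 194.4 kN/bolt. φR_n = 0.75 × (2×72.9 + 6×194.4) = 984.2 kN.
Governing: min(2455.6, 984.2) = 984.2 kN → bearing.

984.2 kN (bearing governs)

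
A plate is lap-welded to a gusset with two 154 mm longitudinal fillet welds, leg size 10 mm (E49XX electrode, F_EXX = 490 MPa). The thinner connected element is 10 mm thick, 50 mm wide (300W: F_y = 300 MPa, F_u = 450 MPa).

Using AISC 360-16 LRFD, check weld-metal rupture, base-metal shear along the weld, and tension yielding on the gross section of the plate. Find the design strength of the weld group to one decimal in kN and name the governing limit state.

135.0 kN (gross-section yield governs)

Weld metal: throat = 0.707×10 = 7.07 mm, L = 2×154 = 308 mm. φR_n = 0.75 × 0.6 × 490 × 7.07 × 308 = 480.2 kN.
Base metal shear (10 mm plate): yield φR_n = 1.0×0.6×300×10×308 = 554.4 kN; rupture φR_n = 0.75×0.6×450×10×308 = 623.7 kN; take 554.4 kN (yield).
Tension yield (gross): A_g = 50×10 = 500 mm². φR_n = 0.90 × 300 × 500 = 135.0 kN.
Governing: min(480.2, 554.4, 135.0) = 135.0 kN → gross-section yield.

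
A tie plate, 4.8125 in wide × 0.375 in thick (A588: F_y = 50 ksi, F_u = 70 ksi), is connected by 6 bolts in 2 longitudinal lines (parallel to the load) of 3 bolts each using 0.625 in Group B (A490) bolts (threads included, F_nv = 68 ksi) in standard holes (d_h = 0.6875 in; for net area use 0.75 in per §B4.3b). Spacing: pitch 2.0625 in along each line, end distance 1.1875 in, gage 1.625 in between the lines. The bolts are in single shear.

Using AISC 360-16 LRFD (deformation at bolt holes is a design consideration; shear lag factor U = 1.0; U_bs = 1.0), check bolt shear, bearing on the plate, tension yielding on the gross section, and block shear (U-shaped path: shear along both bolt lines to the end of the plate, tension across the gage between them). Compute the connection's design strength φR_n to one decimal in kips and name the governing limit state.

Bolt shear: A_b = π(0.625)²/4 = 0.3068 in². φR_n = 0.75 × 68 × 0.3068 × 6 × 1 = 93.9 kips.
Bearing (0.375 in plate, F_u = 70 ksi): end bolts L_c = 1.1875 − 0.6875/2 = 0.84375, R_n = min(1.2×0.84375×0.375×70, 2.4×0.625×0.375×70) = 26.578 kips/bolt; interior L_c = 2.0625 − 0.6875 = 1.375, R_n = 39.375 kips/bolt. φR_n = 0.75 × (2×26.578 + 4×39.375) = 158.0 kips.
Tension yield (gross): A_g = 4.8125×0.375 = 1.8047 in². φR_n = 0.90 × 50 × 1.8047 = 81.2 kips.
Block shear: shear path 2×[1.1875+2×2.0625] = 2×5.3125 in, A_gv = 3.9844, A_nv = 2×(5.3125 − 2.5×0.75)×0.375 = 2.5781 in²; tension across gage: (1.625 − 1×0.75)×0.375 = 0.32813 in². R_n = min(0.6×70×2.5781, 0.6×50×3.9844) + 1.0×70×0.32813 = min(108.28, 119.53) + 22.969 = 131.25 kips. φR_n = 0.75 × 131.25 = 98.4 kips.
Governing: min(93.9, 158.0, 81.2, 98.4) = 81.2 kips → gross-section yield.

81.2 kips (gross-section yield governs)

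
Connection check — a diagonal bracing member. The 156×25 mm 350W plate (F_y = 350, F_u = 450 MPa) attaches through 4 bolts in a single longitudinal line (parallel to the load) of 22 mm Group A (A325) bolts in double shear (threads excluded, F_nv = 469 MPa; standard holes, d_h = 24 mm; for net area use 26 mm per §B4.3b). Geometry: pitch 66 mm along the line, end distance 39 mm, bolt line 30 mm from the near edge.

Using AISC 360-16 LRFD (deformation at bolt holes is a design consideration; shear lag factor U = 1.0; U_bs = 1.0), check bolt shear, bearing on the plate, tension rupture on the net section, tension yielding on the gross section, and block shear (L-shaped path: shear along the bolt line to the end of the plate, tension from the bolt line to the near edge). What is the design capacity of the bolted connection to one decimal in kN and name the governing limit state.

Bolt shear: A_b = π(22)²/4 = 380.13 mm². φR_n = 0.75 × 469 × 380.13 × 4 × 2 = 1069.7 kN.
Bearing (25 mm plate, F_u = 450 MPa): end bolts L_c = 39 − 24/2 = 27, R_n = min(1.2×27×25×450, 2.4×22×25×450) = 364.5 kN/bolt; interior L_c = 66 − 24 = 42, R_n = 567 kN/bolt. φR_n = 0.75 × (1×364.5 + 3×567) = 1549.1 kN.
Tension rupture (net): A_n = (156 − 1×26)×25 = 3250 mm² (U = 1.0, A_e = A_n). φR_n = 0.75 × 450 × 3250 = 1096.9 kN.
Tension yield (gross): A_g = 156×25 = 3900 mm². φR_n = 0.90 × 350 × 3900 = 1228.5 kN.
Block shear: shear path 1×[39+3×66] = 1×237 mm, A_gv = 5925, A_nv = 1×(237 − 3.5×26)×25 = 3650 mm²; tension to near edge: (30 − 0.5×26)×25 = 425 mm². R_n = min(0.6×450×3650, 0.6×350×5925) + 1.0×450×425 = min(985.5, 1244.3) + 191.25 = 1176.8 kN. φR_n = 0.75 × 1176.8 = 882.6 kN.
Governing: min(1069.7, 1549.1, 1096.9, 1228.5, 882.6) = 882.6 kN → block shear.

882.6 kN (block shear governs)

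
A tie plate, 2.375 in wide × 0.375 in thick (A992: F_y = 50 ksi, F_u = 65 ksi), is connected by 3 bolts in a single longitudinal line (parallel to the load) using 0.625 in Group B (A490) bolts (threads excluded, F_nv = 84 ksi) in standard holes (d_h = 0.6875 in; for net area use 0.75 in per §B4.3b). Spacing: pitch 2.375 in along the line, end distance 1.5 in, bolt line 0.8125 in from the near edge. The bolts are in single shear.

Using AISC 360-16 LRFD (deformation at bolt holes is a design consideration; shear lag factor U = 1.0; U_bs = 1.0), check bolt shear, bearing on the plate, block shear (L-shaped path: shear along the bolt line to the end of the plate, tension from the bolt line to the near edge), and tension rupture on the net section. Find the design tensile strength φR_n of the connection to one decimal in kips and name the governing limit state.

Bolt shear: A_b = π(0.625)²/4 = 0.3068 in². φR_n = 0.75 × 84 × 0.3068 × 3 × 1 = 58.0 kips.
Bearing (0.375 in plate, F_u = 65 ksi): end bolts L_c = 1.5 − 0.6875/2 = 1.15625, R_n = min(1.2×1.15625×0.375×65, 2.4×0.625×0.375×65) = 33.82 kips/bolt; interior L_c = 2.375 − 0.6875 = 1.6875, R_n = 36.563 kips/bolt. φR_n = 0.75 × (1×33.82 + 2×36.563) = 80.2 kips.
Block shear: shear path 1×[1.5+2×2.375] = 1×6.25 in, A_gv = 2.3438, A_nv = 1×(6.25 − 2.5×0.75)×0.375 = 1.6406 in²; tension to near edge: (0.8125 − 0.5×0.75)×0.375 = 0.16406 in². R_n = min(0.6×65×1.6406, 0.6×50×2.3438) + 1.0×65×0.16406 = min(63.983, 70.314) + 10.664 = 74.647 kips. φR_n = 0.75 × 74.647 = 56.0 kips.
Tension rupture (net): A_n = (2.375 − 1×0.75)×0.375 = 0.60938 in² (U = 1.0, A_e = A_n). φR_n = 0.75 × 65 × 0.60938 = 29.7 kips.
Governing: min(58.0, 80.2, 56.0, 29.7) = 29.7 kips → net-section rupture.

29.7 kips (net-section rupture governs)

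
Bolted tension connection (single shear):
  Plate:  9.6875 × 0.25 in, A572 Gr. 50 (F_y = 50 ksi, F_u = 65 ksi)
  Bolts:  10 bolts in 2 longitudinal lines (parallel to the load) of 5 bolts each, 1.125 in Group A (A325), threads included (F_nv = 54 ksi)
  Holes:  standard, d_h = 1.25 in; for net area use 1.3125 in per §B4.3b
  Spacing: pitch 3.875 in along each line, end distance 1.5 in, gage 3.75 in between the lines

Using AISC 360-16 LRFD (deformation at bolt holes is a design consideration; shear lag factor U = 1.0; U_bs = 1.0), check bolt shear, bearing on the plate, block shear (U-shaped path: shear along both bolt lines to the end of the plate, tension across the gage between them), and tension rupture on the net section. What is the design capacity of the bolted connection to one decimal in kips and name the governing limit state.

86.1 kips (net-section rupture governs)

Bolt shear: A_b = π(1.125)²/4 = 0.99402 in². φR_n = 0.75 × 54 × 0.99402 × 10 × 1 = 402.6 kips.
Bearing (0.25 in plate, F_u = 65 ksi): end bolts L_c = 1.5 − 1.25/2 = 0.875, R_n = min(1.2×0.875×0.25×65, 2.4×1.125×0.25×65) = 17.063 kips/bolt; interior L_c = 3.875 − 1.25 = 2.625, R_n = 43.875 kips/bolt. φR_n = 0.75 × (2×17.063 + 8×43.875) = 288.8 kips.
Block shear: shear path 2×[1.5+4×3.875] = 2×17 in, A_gv = 8.5, A_nv = 2×(17 − 4.5×1.3125)×0.25 = 5.5469 in²; tension across gage: (3.75 − 1×1.3125)×0.25 = 0.60938 in². R_n = min(0.6×65×5.5469, 0.6×50×8.5) + 1.0×65×0.60938 = min(216.33, 255) + 39.61 = 255.94 kips. φR_n = 0.75 × 255.94 = 192.0 kips.
Tension rupture (net): A_n = (9.6875 − 2×1.3125)×0.25 = 1.7656 in² (U = 1.0, A_e = A_n). φR_n = 0.75 × 65 × 1.7656 = 86.1 kips.
Governing: min(402.6, 288.8, 192.0, 86.1) = 86.1 kips → net-section rupture.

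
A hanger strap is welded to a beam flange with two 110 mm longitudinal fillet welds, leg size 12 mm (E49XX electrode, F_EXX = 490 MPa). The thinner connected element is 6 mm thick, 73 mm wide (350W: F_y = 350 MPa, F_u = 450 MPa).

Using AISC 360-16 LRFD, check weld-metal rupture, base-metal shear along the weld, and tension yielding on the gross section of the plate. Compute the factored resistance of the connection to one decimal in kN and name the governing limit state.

138.0 kN (gross-section yield governs)

Weld metal: throat = 0.707×12 = 8.484 mm, L = 2×110 = 220 mm. φR_n = 0.75 × 0.6 × 490 × 8.484 × 220 = 411.6 kN.
Base metal shear (6 mm plate): yield φR_n = 1.0×0.6×350×6×220 = 277.2 kN; rupture φR_n = 0.75×0.6×450×6×220 = 267.3 kN; take 267.3 kN (rupture).
Tension yield (gross): A_g = 73×6 = 438 mm². φR_n = 0.90 × 350 × 438 = 138.0 kN.
Governing: min(411.6, 267.3, 138.0) = 138.0 kN → gross-section yield.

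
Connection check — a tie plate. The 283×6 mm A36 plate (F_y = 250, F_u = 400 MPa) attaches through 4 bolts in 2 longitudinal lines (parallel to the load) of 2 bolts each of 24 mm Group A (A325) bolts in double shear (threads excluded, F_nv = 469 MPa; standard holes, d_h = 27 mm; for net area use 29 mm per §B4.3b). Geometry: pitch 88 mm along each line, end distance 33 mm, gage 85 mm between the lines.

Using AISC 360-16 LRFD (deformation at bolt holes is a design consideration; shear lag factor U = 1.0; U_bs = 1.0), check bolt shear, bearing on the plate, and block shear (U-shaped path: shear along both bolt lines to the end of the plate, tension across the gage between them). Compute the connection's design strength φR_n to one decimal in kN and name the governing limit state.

264.2 kN (block shear governs)

Bolt shear: A_b = π(24)²/4 = 452.39 mm². φR_n = 0.75 × 469 × 452.39 × 4 × 2 = 1273.0 kN.
Bearing (6 mm plate, F_u = 400 MPa): end bolts L_c = 33 − 27/2 = 19.5, R_n = min(1.2×19.5×6×400, 2.4×24×6×400) = 56.16 kN/bolt; interior L_c = 88 − 27 = 61, R_n = 138.24 kN/bolt. φR_n = 0.75 × (2×56.16 + 2×138.24) = 291.6 kN.
Block shear: shear path 2×[33+1×88] = 2×121 mm, A_gv = 1452, A_nv = 2×(121 − 1.5×29)×6 = 930 mm²; tension across gage: (85 − 1×29)×6 = 336 mm². R_n = min(0.6×400×930, 0.6×250×1452) + 1.0×400×336 = min(223.2, 217.8) + 134.4 = 352.2 kN. φR_n = 0.75 × 352.2 = 264.2 kN.
Governing: min(1273.0, 291.6, 264.2) = 264.2 kN → block shear.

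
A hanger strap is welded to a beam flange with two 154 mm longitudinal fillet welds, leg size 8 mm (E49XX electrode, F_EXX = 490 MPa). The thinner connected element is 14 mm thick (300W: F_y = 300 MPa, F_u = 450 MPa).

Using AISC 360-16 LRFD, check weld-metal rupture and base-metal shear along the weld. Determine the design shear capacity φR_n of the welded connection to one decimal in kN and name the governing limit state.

Weld metal: throat = 0.707×8 = 5.656 mm, L = 2×154 = 308 mm. φR_n = 0.75 × 0.6 × 490 × 5.656 × 308 = 384.1 kN.
Base metal shear (14 mm plate): yield φR_n = 1.0×0.6×300×14×308 = 776.2 kN; rupture φR_n = 0.75×0.6×450×14×308 = 873.2 kN; take 776.2 kN (yield).
Governing: min(384.1, 776.2) = 384.1 kN → weld metal.

384.1 kN (weld metal governs)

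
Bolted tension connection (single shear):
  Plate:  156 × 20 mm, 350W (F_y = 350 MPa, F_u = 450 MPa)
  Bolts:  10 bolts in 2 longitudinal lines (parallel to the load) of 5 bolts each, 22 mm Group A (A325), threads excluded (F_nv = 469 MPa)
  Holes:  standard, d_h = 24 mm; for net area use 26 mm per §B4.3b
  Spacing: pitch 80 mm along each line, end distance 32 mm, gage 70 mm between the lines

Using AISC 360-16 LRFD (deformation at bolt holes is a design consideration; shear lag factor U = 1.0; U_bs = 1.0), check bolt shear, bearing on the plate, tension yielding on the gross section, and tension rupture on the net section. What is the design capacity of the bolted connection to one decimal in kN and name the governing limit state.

702.0 kN (net-section rupture governs)

Bolt shear: A_b = π(22)²/4 = 380.13 mm². φR_n = 0.75 × 469 × 380.13 × 10 × 1 = 1337.1 kN.
Bearing (20 mm plate, F_u = 450 MPa): end bolts L_c = 32 − 24/2 = 20, R_n = min(1.2×20×20×450, 2.4×22×20×450) = 216 kN/bolt; interior L_c = 80 − 24 = 56, R_n = 475.2 kN/bolt. φR_n = 0.75 × (2×216 + 8×475.2) = 3175.2 kN.
Tension yield (gross): A_g = 156×20 = 3120 mm². φR_n = 0.90 × 350 × 3120 = 982.8 kN.
Tension rupture (net): A_n = (156 − 2×26)×20 = 2080 mm² (U = 1.0, A_e = A_n). φR_n = 0.75 × 450 × 2080 = 702.0 kN.
Governing: min(1337.1, 3175.2, 982.8, 702.0) = 702.0 kN → net-section rupture.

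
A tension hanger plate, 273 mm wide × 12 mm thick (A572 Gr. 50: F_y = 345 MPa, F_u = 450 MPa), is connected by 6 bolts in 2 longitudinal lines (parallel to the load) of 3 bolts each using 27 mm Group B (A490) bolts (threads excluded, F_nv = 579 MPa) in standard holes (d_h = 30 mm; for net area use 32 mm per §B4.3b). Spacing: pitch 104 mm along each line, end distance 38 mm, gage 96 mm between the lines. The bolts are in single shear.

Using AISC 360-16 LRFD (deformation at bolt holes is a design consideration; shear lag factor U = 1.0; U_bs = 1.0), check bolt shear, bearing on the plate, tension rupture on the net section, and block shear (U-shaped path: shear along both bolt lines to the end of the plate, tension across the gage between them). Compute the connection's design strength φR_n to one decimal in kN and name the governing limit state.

846.5 kN (net-section rupture governs)

Bolt shear: A_b = π(27)²/4 = 572.56 mm². φR_n = 0.75 × 579 × 572.56 × 6 × 1 = 1491.8 kN.
Bearing (12 mm plate, F_u = 450 MPa): end bolts L_c = 38 − 30/2 = 23, R_n = min(1.2×23×12×450, 2.4×27×12×450) = 149.04 kN/bolt; interior L_c = 104 − 30 = 74, R_n = 349.92 kN/bolt. φR_n = 0.75 × (2×149.04 + 4×349.92) = 1273.3 kN.
Tension rupture (net): A_n = (273 − 2×32)×12 = 2508 mm² (U = 1.0, A_e = A_n). φR_n = 0.75 × 450 × 2508 = 846.5 kN.
Block shear: shear path 2×[38+2×104] = 2×246 mm, A_gv = 5904, A_nv = 2×(246 − 2.5×32)×12 = 3984 mm²; tension across gage: (96 − 1×32)×12 = 768 mm². R_n = min(0.6×450×3984, 0.6×345×5904) + 1.0×450×768 = min(1075.7, 1222.1) + 345.6 = 1421.3 kN. φR_n = 0.75 × 1421.3 = 1066.0 kN.
Governing: min(1491.8, 1273.3, 846.5, 1066.0) = 846.5 kN → net-section rupture.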